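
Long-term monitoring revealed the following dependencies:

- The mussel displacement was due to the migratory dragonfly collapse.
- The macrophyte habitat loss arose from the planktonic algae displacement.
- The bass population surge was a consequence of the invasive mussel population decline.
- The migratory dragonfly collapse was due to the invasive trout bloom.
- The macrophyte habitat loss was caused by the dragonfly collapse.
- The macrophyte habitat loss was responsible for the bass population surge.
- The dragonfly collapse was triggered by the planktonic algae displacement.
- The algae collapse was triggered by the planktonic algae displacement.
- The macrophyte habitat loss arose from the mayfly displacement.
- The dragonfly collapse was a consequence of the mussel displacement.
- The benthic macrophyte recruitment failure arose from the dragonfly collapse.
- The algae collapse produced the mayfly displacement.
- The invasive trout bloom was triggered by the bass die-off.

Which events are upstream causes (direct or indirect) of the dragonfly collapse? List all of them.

the bass die-off, the invasive trout bloom, the migratory dragonfly collapse, the mussel displacement, the planktonic algae displacement

Immediate causes of the dragonfly collapse: the planktonic algae displacement, the mussel displacement.
Further upstream: the bass die-off, the invasive trout bloom, the migratory dragonfly collapse.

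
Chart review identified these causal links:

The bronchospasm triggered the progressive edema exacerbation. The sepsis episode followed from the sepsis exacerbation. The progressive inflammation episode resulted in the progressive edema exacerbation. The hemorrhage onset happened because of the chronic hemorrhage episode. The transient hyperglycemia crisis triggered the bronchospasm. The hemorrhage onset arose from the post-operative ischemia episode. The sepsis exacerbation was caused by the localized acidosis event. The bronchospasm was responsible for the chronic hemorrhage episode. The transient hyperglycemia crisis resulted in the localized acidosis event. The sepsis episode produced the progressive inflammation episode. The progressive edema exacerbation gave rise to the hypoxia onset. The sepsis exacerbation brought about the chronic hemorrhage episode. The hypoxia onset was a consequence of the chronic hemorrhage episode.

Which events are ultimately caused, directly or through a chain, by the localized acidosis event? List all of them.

the chronic hemorrhage episode, the hemorrhage onset, the hypoxia onset, the progressive edema exacerbation, the progressive inflammation episode, the sepsis episode, the sepsis exacerbation

Direct effects: the sepsis exacerbation.
2 steps out: the chronic hemorrhage episode, the sepsis episode.
3 steps out: the hemorrhage onset, the progressive inflammation episode, the hypoxia onset.
4 steps out: the progressive edema exacerbation.
Not reachable from it: the post-operative ischemia episode, the transient hyperglycemia crisis, the bronchospasm.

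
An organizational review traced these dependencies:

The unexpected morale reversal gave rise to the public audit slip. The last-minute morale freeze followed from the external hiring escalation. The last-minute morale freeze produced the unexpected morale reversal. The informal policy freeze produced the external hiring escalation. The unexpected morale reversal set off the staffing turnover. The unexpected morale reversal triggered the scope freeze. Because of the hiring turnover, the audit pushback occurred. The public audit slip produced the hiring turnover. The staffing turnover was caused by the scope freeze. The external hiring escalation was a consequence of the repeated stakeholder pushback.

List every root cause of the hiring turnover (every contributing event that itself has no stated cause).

Tracing upstream from the hiring turnover: the hiring turnover ← the public audit slip ← the unexpected morale reversal ← the last-minute morale freeze ← the external hiring escalation ← the repeated stakeholder pushback.
A separate upstream branch: the hiring turnover ← the public audit slip ← the unexpected morale reversal ← the last-minute morale freeze ← the external hiring escalation ← the informal policy freeze.
Each of those chain origins has no stated cause.

the informal policy freeze, the repeated stakeholder pushback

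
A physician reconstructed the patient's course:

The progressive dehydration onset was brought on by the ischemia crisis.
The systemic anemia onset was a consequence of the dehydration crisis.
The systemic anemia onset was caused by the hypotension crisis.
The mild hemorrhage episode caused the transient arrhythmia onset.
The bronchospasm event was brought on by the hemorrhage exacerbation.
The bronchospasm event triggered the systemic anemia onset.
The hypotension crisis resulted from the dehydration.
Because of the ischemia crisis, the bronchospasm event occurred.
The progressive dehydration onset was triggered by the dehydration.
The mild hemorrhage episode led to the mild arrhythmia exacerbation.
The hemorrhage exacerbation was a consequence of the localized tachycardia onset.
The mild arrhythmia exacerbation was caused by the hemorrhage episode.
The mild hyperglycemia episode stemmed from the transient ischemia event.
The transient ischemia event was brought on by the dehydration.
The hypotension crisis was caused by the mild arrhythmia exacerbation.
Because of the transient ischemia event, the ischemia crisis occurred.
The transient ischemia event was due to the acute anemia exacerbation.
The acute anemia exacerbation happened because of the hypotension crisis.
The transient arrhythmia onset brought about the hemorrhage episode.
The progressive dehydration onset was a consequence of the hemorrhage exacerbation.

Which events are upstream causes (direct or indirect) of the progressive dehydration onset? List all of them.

the acute anemia exacerbation, the dehydration, the hemorrhage episode, the hemorrhage exacerbation, the hypotension crisis, the ischemia crisis, the localized tachycardia onset, the mild arrhythmia exacerbation, the mild hemorrhage episode, the transient arrhythmia onset, the transient ischemia event

Immediate causes of the progressive dehydration onset: the dehydration, the hemorrhage exacerbation, the ischemia crisis.
Further upstream: the mild hemorrhage episode, the transient arrhythmia onset, the hemorrhage episode, the mild arrhythmia exacerbation, the localized tachycardia onset, the hypotension crisis, the acute anemia exacerbation, the transient ischemia event.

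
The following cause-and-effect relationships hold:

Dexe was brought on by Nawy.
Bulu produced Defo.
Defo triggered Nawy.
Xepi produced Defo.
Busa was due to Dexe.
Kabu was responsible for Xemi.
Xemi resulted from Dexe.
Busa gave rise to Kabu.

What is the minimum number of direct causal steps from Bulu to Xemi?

4

Shortest chain: Bulu → Defo → Nawy → Dexe → Xemi.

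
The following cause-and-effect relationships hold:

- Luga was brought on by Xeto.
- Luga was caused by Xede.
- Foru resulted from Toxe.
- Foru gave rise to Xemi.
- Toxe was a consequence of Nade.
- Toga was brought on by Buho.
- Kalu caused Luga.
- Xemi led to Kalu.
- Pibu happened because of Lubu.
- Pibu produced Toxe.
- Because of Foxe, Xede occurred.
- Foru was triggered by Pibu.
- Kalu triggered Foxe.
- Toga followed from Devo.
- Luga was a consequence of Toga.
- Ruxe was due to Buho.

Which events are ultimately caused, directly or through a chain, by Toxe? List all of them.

Direct effects: Foru.
2 steps out: Xemi.
3 steps out: Kalu.
4 steps out: Foxe, Luga.
5 steps out: Xede.
Not reachable from it: Buho, Ruxe, Lubu, Pibu, Nade, Xeto, Devo, Toga.

Foru, Foxe, Kalu, Luga, Xede, Xemi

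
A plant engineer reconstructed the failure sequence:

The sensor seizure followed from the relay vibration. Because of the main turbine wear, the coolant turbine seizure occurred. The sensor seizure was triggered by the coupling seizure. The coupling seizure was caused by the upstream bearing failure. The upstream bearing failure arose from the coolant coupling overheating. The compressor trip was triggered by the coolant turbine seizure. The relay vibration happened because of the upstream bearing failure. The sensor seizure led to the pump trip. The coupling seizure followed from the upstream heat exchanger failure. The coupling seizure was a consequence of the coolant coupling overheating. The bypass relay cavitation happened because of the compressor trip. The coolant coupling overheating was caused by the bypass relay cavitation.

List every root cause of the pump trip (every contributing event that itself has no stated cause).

Tracing upstream from the pump trip: the pump trip ← the sensor seizure ← the coupling seizure ← the coolant coupling overheating ← the bypass relay cavitation ← the compressor trip ← the coolant turbine seizure ← the main turbine wear.
A separate upstream branch: the pump trip ← the sensor seizure ← the coupling seizure ← the upstream heat exchanger failure.
Each of those chain origins has no stated cause.

the main turbine wear, the upstream heat exchanger failure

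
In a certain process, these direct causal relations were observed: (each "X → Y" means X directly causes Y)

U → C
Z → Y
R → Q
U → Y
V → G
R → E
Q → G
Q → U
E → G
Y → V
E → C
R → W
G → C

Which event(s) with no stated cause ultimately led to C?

Tracing upstream from C: C ← E ← R.
A separate upstream branch: C ← G ← V ← Y ← Z.
Each of those chain origins has no stated cause.

R, Z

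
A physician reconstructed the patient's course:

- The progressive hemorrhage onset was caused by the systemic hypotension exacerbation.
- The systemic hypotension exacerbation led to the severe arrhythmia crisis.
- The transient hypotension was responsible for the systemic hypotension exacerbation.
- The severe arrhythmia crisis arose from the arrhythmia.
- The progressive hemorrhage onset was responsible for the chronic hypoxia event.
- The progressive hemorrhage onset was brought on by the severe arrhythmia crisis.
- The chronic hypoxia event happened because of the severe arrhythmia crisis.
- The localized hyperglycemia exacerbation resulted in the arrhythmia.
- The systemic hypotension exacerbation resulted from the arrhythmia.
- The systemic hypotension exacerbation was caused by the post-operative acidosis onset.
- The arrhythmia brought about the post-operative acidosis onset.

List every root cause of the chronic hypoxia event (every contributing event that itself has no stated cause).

Tracing upstream from the chronic hypoxia event: the chronic hypoxia event ← the severe arrhythmia crisis ← the arrhythmia ← the localized hyperglycemia exacerbation.
A separate upstream branch: the chronic hypoxia event ← the severe arrhythmia crisis ← the systemic hypotension exacerbation ← the transient hypotension.
Each of those chain origins has no stated cause.

the localized hyperglycemia exacerbation, the transient hypotension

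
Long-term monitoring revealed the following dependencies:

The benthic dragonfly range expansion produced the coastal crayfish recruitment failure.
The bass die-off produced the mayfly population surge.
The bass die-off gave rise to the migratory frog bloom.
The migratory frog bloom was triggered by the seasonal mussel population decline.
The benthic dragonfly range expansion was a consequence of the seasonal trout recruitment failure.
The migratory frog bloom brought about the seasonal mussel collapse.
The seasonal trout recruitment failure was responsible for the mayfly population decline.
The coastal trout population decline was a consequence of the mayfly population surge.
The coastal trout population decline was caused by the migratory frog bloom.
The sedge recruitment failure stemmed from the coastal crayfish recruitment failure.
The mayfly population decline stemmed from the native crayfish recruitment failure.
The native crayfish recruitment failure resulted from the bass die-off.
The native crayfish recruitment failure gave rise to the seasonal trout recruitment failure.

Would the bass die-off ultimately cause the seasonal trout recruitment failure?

There is a causal chain: the bass die-off → the native crayfish recruitment failure → the seasonal trout recruitment failure.

Yes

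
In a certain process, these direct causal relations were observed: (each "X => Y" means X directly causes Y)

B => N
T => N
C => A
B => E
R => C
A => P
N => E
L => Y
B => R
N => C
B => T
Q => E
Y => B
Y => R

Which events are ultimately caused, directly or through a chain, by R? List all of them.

Direct effects: C.
2 steps out: A.
3 steps out: P.
Not reachable from it: L, Y, B, T, N, Q, E.

A, C, P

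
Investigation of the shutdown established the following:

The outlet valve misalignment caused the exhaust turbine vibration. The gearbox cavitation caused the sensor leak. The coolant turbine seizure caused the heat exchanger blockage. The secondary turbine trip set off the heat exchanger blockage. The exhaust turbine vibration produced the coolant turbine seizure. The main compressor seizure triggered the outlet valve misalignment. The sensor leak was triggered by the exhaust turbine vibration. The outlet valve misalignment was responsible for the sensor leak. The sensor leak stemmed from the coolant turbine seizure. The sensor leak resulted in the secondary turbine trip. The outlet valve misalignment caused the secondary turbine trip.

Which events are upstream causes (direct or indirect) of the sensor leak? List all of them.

Immediate causes of the sensor leak: the gearbox cavitation, the outlet valve misalignment, the exhaust turbine vibration, the coolant turbine seizure.
Further upstream: the main compressor seizure.

the coolant turbine seizure, the exhaust turbine vibration, the gearbox cavitation, the main compressor seizure, the outlet valve misalignment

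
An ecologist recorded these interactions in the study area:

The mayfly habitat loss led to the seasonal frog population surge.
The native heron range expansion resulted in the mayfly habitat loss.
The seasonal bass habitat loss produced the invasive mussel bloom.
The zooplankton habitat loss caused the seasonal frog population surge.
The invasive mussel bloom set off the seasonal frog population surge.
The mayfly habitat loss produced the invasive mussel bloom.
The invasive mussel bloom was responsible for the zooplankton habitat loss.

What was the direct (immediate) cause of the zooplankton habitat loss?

Upstream contributors include the native heron range expansion, the mayfly habitat loss, the seasonal bass habitat loss, but only the invasive mussel bloom feeds directly into the zooplankton habitat loss.

the invasive mussel bloom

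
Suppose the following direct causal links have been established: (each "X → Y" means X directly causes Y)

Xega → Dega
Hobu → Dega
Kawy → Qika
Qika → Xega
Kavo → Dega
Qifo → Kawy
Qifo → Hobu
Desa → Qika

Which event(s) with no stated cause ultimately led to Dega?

Desa, Kavo, Qifo

Tracing upstream from Dega: Dega ← Hobu ← Qifo.
A separate upstream branch: Dega ← Xega ← Qika ← Desa.
A separate upstream branch: Dega ← Kavo.
Each of those chain origins has no stated cause.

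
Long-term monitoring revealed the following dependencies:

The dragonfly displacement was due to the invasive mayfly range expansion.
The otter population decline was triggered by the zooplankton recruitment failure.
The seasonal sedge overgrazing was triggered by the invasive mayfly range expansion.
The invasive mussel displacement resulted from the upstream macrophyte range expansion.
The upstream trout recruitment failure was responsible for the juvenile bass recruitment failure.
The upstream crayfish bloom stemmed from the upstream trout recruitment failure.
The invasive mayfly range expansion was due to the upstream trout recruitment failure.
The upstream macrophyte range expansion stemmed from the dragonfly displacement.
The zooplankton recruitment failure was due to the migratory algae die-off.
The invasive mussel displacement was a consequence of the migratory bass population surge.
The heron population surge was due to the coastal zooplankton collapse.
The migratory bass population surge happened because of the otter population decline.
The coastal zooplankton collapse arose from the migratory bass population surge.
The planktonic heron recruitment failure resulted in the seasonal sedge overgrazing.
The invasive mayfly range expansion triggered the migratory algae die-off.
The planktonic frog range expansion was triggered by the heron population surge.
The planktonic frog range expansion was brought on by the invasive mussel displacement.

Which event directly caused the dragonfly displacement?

the invasive mayfly range expansion

Upstream contributors include the upstream trout recruitment failure, but only the invasive mayfly range expansion feeds directly into the dragonfly displacement.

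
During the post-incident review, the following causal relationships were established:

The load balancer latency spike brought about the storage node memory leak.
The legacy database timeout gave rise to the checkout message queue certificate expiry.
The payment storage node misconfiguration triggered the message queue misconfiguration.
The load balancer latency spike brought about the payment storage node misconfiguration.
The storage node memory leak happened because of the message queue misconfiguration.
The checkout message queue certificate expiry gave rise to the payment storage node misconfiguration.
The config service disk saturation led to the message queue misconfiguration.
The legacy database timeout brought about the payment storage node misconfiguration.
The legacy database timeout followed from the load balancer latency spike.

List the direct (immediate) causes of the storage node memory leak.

the load balancer latency spike, the message queue misconfiguration

Upstream contributors include the legacy database timeout, the checkout message queue certificate expiry, the payment storage node misconfiguration, the config service disk saturation, but only the load balancer latency spike, the message queue misconfiguration feed directly into the storage node memory leak.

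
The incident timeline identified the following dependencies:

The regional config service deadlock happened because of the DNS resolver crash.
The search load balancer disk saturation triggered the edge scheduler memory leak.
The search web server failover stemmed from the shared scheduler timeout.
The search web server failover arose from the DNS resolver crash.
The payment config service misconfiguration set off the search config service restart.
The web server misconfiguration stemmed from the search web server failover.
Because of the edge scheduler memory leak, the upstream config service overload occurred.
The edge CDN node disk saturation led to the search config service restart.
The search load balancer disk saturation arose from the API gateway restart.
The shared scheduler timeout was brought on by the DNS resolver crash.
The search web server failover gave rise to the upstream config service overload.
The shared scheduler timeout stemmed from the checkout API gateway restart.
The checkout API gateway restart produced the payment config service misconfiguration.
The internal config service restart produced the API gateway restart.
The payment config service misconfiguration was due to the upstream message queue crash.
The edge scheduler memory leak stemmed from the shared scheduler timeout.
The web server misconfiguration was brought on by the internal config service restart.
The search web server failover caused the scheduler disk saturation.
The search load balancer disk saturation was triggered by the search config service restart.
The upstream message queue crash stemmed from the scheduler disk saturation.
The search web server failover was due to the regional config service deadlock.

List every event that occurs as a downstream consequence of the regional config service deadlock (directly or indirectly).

Direct effects: the search web server failover.
2 steps out: the scheduler disk saturation, the web server misconfiguration, the upstream config service overload.
3 steps out: the upstream message queue crash.
4 steps out: the payment config service misconfiguration.
5 steps out: the search config service restart.
6 steps out: the search load balancer disk saturation.
7 steps out: the edge scheduler memory leak.
Not reachable from it: the DNS resolver crash, the edge CDN node disk saturation, the checkout API gateway restart, the shared scheduler timeout, the internal config service restart, the API gateway restart.

the edge scheduler memory leak, the payment config service misconfiguration, the scheduler disk saturation, the search config service restart, the search load balancer disk saturation, the search web server failover, the upstream config service overload, the upstream message queue crash, the web server misconfiguration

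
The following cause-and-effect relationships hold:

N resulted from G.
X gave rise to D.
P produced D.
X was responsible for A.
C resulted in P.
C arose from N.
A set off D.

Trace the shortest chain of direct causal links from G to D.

G → N
N → C
C → P
P → D
Length: 4 steps.

G → N → C → P → D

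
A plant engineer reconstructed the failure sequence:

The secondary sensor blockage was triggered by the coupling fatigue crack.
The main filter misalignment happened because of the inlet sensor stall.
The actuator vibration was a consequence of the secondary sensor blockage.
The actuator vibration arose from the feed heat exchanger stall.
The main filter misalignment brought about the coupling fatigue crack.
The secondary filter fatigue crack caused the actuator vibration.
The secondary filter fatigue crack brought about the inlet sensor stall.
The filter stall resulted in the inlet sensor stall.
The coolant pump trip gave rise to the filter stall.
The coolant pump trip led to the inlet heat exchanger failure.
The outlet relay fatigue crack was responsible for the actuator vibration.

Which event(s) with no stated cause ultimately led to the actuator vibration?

the coolant pump trip, the feed heat exchanger stall, the outlet relay fatigue crack, the secondary filter fatigue crack

Tracing upstream from the actuator vibration: the actuator vibration ← the secondary sensor blockage ← the coupling fatigue crack ← the main filter misalignment ← the inlet sensor stall ← the filter stall ← the coolant pump trip.
A separate upstream branch: the actuator vibration ← the secondary filter fatigue crack.
A separate upstream branch: the actuator vibration ← the feed heat exchanger stall.
A separate upstream branch: the actuator vibration ← the outlet relay fatigue crack.
Each of those chain origins has no stated cause.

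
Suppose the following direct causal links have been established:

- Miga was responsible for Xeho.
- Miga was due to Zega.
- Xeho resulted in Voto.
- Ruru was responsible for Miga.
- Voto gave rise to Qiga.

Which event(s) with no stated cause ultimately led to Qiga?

Ruru, Zega

Tracing upstream from Qiga: Qiga ← Voto ← Xeho ← Miga ← Ruru.
A separate upstream branch: Qiga ← Voto ← Xeho ← Miga ← Zega.
Each of those chain origins has no stated cause.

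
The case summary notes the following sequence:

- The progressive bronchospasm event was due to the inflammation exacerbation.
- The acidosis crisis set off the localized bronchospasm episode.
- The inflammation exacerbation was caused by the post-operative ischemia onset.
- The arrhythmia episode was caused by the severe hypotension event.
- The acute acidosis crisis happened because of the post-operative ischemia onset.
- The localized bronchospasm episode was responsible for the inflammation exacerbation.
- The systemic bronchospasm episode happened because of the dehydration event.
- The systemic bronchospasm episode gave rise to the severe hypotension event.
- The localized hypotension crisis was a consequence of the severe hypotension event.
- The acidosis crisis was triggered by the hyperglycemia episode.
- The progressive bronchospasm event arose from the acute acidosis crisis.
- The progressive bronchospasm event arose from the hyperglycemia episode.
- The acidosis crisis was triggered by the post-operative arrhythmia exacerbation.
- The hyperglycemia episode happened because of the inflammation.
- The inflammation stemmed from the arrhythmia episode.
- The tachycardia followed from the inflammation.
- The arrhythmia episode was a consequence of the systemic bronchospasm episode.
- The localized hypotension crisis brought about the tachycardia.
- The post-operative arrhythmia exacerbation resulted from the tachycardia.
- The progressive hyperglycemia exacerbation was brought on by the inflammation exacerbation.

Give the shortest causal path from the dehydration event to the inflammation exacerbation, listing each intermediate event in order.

the dehydration event → the systemic bronchospasm episode → the arrhythmia episode → the inflammation → the hyperglycemia episode → the acidosis crisis → the localized bronchospasm episode → the inflammation exacerbation

the dehydration event → the systemic bronchospasm episode
the systemic bronchospasm episode → the arrhythmia episode
the arrhythmia episode → the inflammation
the inflammation → the hyperglycemia episode
the hyperglycemia episode → the acidosis crisis
the acidosis crisis → the localized bronchospasm episode
the localized bronchospasm episode → the inflammation exacerbation
Length: 7 steps.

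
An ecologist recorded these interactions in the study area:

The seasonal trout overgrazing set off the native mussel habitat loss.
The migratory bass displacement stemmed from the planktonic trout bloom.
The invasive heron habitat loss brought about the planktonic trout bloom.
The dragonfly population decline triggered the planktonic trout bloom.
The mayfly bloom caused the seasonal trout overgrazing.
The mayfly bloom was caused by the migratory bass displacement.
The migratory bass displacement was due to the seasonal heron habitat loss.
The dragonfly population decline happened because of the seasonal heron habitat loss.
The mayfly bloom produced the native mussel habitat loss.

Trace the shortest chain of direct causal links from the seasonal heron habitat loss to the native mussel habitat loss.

the seasonal heron habitat loss → the migratory bass displacement
the migratory bass displacement → the mayfly bloom
the mayfly bloom → the native mussel habitat loss
Length: 3 steps.

the seasonal heron habitat loss → the migratory bass displacement → the mayfly bloom → the native mussel habitat loss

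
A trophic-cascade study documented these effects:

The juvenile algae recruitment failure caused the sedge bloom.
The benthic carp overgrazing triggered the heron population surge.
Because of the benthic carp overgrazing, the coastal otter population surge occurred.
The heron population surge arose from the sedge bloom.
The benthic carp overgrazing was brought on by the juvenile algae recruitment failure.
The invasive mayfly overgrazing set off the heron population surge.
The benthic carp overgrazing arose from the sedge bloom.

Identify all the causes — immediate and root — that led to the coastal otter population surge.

Immediate cause of the coastal otter population surge: the benthic carp overgrazing.
Further upstream: the juvenile algae recruitment failure, the sedge bloom.

the benthic carp overgrazing, the juvenile algae recruitment failure, the sedge bloom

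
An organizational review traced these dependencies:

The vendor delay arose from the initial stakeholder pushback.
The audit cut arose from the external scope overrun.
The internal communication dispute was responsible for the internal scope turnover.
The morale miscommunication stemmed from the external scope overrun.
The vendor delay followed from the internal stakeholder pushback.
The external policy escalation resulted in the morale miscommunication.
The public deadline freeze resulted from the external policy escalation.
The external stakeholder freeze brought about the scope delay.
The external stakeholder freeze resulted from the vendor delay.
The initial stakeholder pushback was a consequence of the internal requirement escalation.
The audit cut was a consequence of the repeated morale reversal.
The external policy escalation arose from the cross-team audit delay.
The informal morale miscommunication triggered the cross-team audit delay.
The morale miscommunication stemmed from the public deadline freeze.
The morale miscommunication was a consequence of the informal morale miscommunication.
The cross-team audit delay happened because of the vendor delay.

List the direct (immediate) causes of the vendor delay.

the initial stakeholder pushback, the internal stakeholder pushback

Upstream contributors include the internal requirement escalation, but only the initial stakeholder pushback, the internal stakeholder pushback feed directly into the vendor delay.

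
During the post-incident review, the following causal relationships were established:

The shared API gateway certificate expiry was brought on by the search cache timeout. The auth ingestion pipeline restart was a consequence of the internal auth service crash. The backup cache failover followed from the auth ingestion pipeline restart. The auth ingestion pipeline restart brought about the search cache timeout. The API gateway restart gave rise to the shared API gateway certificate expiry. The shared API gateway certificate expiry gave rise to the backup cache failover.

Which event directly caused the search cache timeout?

Upstream contributors include the internal auth service crash, but only the auth ingestion pipeline restart feeds directly into the search cache timeout.

the auth ingestion pipeline restart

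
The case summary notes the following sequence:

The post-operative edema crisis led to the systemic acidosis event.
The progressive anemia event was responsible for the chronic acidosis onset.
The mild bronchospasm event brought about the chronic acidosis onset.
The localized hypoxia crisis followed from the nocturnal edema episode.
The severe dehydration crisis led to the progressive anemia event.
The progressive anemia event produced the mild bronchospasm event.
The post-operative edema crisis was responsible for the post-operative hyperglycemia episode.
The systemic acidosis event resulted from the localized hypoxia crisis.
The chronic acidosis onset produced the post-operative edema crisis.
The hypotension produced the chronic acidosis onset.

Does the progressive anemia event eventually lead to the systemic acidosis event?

Yes

There is a causal chain: the progressive anemia event → the chronic acidosis onset → the post-operative edema crisis → the systemic acidosis event.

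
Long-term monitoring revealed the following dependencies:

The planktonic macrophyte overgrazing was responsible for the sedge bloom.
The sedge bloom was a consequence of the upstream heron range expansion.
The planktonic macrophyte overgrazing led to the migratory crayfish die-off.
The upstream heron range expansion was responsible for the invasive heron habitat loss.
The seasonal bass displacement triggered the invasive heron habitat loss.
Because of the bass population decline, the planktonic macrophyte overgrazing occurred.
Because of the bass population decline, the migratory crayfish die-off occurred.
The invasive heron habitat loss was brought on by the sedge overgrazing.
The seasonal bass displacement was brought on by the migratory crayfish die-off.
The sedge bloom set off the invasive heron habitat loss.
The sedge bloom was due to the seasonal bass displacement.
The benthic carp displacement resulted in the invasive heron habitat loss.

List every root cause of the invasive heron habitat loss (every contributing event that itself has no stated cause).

Tracing upstream from the invasive heron habitat loss: the invasive heron habitat loss ← the sedge overgrazing.
A separate upstream branch: the invasive heron habitat loss ← the seasonal bass displacement ← the migratory crayfish die-off ← the bass population decline.
A separate upstream branch: the invasive heron habitat loss ← the benthic carp displacement.
A separate upstream branch: the invasive heron habitat loss ← the upstream heron range expansion.
Each of those chain origins has no stated cause.

the bass population decline, the benthic carp displacement, the sedge overgrazing, the upstream heron range expansion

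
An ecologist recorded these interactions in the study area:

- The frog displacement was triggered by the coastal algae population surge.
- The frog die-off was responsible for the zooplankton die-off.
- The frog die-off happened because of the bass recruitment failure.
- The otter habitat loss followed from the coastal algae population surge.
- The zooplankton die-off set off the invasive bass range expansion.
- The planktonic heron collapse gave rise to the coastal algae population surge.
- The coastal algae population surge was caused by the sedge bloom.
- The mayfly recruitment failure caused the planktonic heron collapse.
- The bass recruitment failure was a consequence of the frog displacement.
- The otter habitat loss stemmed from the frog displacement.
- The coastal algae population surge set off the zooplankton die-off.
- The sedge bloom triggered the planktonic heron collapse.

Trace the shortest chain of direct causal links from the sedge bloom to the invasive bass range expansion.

the sedge bloom → the coastal algae population surge
the coastal algae population surge → the zooplankton die-off
the zooplankton die-off → the invasive bass range expansion
Length: 3 steps.

the sedge bloom → the coastal algae population surge → the zooplankton die-off → the invasive bass range expansion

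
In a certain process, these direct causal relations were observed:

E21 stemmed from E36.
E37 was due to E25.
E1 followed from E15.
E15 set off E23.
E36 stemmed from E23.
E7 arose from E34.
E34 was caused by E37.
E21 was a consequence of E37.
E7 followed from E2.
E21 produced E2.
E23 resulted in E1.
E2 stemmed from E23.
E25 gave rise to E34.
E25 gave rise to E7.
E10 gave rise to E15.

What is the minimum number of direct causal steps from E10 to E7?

4

Shortest chain: E10 → E15 → E23 → E2 → E7.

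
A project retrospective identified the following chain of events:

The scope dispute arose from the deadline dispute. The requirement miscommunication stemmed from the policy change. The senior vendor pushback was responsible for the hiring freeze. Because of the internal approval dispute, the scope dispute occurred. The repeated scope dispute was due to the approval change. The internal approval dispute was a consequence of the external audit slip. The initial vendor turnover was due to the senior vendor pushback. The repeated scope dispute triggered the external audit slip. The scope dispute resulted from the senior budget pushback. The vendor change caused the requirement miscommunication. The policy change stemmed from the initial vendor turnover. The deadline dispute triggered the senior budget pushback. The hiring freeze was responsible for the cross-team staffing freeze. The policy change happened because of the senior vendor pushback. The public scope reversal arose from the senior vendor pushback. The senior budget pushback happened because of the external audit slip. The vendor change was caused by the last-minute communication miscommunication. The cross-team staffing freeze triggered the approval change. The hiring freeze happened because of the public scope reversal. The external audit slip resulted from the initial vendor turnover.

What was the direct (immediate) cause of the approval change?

the cross-team staffing freeze

Upstream contributors include the senior vendor pushback, the public scope reversal, the hiring freeze, but only the cross-team staffing freeze feeds directly into the approval change.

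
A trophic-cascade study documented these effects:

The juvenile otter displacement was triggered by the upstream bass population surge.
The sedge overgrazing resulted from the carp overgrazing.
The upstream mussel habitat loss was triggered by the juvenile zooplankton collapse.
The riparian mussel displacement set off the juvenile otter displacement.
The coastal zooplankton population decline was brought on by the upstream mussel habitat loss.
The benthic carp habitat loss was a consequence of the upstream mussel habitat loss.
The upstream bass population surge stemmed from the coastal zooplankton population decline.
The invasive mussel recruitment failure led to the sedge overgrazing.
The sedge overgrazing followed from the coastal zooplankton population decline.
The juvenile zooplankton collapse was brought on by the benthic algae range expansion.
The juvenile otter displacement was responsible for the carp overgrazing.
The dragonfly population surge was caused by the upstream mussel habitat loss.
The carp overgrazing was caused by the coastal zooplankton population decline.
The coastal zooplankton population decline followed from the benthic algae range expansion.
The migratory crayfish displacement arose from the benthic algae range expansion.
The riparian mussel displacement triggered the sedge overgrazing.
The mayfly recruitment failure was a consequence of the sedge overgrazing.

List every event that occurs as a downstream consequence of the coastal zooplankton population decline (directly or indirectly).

Direct effects: the upstream bass population surge, the carp overgrazing, the sedge overgrazing.
2 steps out: the juvenile otter displacement, the mayfly recruitment failure.
Not reachable from it: the benthic algae range expansion, the juvenile zooplankton collapse, the upstream mussel habitat loss, the dragonfly population surge, the riparian mussel displacement, the benthic carp habitat loss, the invasive mussel recruitment failure, the migratory crayfish displacement.

the carp overgrazing, the juvenile otter displacement, the mayfly recruitment failure, the sedge overgrazing, the upstream bass population surge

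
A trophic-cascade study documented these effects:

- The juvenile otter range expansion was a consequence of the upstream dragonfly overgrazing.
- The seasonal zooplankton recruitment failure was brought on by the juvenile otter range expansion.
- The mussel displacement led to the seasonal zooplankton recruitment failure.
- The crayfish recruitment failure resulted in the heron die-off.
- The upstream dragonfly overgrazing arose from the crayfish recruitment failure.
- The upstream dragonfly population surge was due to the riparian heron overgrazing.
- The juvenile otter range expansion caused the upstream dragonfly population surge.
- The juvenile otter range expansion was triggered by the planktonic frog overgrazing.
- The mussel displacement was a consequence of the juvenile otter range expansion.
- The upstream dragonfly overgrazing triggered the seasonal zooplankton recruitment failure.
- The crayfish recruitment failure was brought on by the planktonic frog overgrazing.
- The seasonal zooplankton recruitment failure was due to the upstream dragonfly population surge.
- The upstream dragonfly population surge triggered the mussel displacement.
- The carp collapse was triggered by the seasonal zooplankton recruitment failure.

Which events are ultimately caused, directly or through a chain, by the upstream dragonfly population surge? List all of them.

the carp collapse, the mussel displacement, the seasonal zooplankton recruitment failure

Direct effects: the mussel displacement, the seasonal zooplankton recruitment failure.
2 steps out: the carp collapse.
Not reachable from it: the planktonic frog overgrazing, the crayfish recruitment failure, the riparian heron overgrazing, the heron die-off, the upstream dragonfly overgrazing, the juvenile otter range expansion.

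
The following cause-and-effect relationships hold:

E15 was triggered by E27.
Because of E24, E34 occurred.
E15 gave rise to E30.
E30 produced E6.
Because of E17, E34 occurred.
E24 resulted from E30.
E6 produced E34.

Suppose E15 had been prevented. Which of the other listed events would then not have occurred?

E24, E30, E6

Downstream of E15: E30, E24, E6, E34.
Of those, still caused via another path: E34.
The remainder have no surviving cause.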